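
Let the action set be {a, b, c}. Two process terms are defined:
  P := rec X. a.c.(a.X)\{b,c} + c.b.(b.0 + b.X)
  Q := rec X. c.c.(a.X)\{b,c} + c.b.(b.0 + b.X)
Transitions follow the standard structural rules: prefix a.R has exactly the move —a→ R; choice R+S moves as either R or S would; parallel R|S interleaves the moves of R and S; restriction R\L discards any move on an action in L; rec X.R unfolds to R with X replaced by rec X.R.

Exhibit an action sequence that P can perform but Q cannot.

a

LTS(P): 8 reachable states
  m0 = rec X. a.c.(a.X)\{b,c} + c.b.(b.0 + b.X) :: —a→ m1, —c→ m2
  m1 = c.(a.(rec X. a.c.(a.X)\{b,c} + c.b.(b.0 + b.X)))\{b,c} :: —c→ m3
  m2 = b.(b.0 + b.(rec X. a.c.(a.X)\{b,c} + c.b.(b.0 + b.X))) :: —b→ m4
  m3 = (a.(rec X. a.c.(a.X)\{b,c} + c.b.(b.0 + b.X)))\{b,c} :: —a→ m5
  m4 = b.0 + b.(rec X. a.c.(a.X)\{b,c} + c.b.(b.0 + b.X)) :: —b→ m0, —b→ m6
  m5 = (rec X. a.c.(a.X)\{b,c} + c.b.(b.0 + b.X))\{b,c} :: —a→ m7
  m6 = 0 :: stopped
  m7 = (c.(a.(rec X. a.c.(a.X)\{b,c} + c.b.(b.0 + b.X)))\{b,c})\{b,c} :: stopped
LTS(Q): 7 reachable states
  n0 = rec X. c.c.(a.X)\{b,c} + c.b.(b.0 + b.X) :: —c→ n1, —c→ n2
  n1 = b.(b.0 + b.(rec X. c.c.(a.X)\{b,c} + c.b.(b.0 + b.X))) :: —b→ n3
  n2 = c.(a.(rec X. c.c.(a.X)\{b,c} + c.b.(b.0 + b.X)))\{b,c} :: —c→ n4
  n3 = b.0 + b.(rec X. c.c.(a.X)\{b,c} + c.b.(b.0 + b.X)) :: —b→ n0, —b→ n5
  n4 = (a.(rec X. c.c.(a.X)\{b,c} + c.b.(b.0 + b.X)))\{b,c} :: —a→ n6
  n5 = 0 :: stopped
  n6 = (rec X. c.c.(a.X)\{b,c} + c.b.(b.0 + b.X))\{b,c} :: stopped
Trace ⟨a⟩ through P, begin at {m0}:
  step 1 (a): {m1}
  P completes σ.
Trace ⟨a⟩ through Q, begin at {n0}:
  step 1 (a): ∅ (Q stuck)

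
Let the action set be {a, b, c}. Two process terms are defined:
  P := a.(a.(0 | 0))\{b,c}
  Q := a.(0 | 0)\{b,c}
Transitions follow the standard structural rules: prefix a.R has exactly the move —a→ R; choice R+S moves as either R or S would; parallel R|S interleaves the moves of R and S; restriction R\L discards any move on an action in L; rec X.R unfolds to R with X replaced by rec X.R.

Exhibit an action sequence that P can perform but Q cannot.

Reachable graph of P (3 states):
  s0 = a.(a.(0 | 0))\{b,c} has moves —a→ s1
  s1 = (a.(0 | 0))\{b,c} has moves —a→ s2
  s2 = (0 | 0)\{b,c} has moves (no moves)
Reachable graph of Q (2 states):
  t0 = a.(0 | 0)\{b,c} has moves —a→ t1
  t1 = (0 | 0)\{b,c} has moves (no moves)
Executing aa from P (initial set {s0}):
  [1] a ⇒ {s1}
  [2] a ⇒ {s2}
  — P admits the full trace.
Executing aa from Q (initial set {t0}):
  [1] a ⇒ {t1}
  [2] a ⇒ ∅  — Q cannot continue

aa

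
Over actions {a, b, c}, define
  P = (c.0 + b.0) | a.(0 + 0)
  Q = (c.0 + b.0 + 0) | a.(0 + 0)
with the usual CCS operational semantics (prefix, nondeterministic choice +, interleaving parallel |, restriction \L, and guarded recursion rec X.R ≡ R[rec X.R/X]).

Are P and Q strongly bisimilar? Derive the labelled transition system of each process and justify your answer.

Reachable graph of P (4 states):
  s0 = (c.0 + b.0) | a.(0 + 0) has moves —a→ s1, —b→ s2, —c→ s2
  s1 = (c.0 + b.0) | (0 + 0) has moves —b→ s3, —c→ s3
  s2 = 0 | a.(0 + 0) has moves —a→ s3
  s3 = 0 | (0 + 0) has moves stopped
Reachable graph of Q (4 states):
  t0 = (c.0 + b.0 + 0) | a.(0 + 0) has moves —a→ t1, —b→ t2, —c→ t2
  t1 = (c.0 + b.0 + 0) | (0 + 0) has moves —b→ t3, —c→ t3
  t2 = 0 | a.(0 + 0) has moves —a→ t3
  t3 = 0 | (0 + 0) has moves stopped
Partition-refinement fixed point:
  B0 = {s0, t0}
  B1 = {s2, t2}
  B2 = {s3, t3}
  B3 = {s1, t1}
s0 ∈ B0, t0 ∈ B0 → same block

P ~ Q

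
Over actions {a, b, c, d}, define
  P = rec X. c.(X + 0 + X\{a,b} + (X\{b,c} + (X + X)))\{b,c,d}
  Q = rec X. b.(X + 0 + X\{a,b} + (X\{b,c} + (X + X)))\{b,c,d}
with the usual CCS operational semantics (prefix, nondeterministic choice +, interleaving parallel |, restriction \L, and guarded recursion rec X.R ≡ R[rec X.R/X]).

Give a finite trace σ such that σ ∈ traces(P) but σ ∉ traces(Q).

Reachable graph of P (2 states):
  p0 = rec X. c.(X + 0 + X\{a,b} + (X\{b,c} + (X + X)))\{b,c,d} ⊢ =c=> p1
  p1 = ((rec X. c.(X + 0 + X\{a,b} + (X\{b,c} + (X + X)))\{b,c,d}) + 0 + (rec X. c.(X + 0 + X\{a,b} + (X\{b,c} + (X + X)))\{b,c,d})\{a,b} + ((rec X. c.(X + 0 + X\{a,b} + (X\{b,c} + (X + X)))\{b,c,d})\{b,c} + ((rec X. c.(X + 0 + X\{a,b} + (X\{b,c} + (X + X)))\{b,c,d}) + (rec X. c.(X + 0 + X\{a,b} + (X\{b,c} + (X + X)))\{b,c,d}))))\{b,c,d} ⊢ ∅
Reachable graph of Q (2 states):
  q0 = rec X. b.(X + 0 + X\{a,b} + (X\{b,c} + (X + X)))\{b,c,d} ⊢ =b=> q1
  q1 = ((rec X. b.(X + 0 + X\{a,b} + (X\{b,c} + (X + X)))\{b,c,d}) + 0 + (rec X. b.(X + 0 + X\{a,b} + (X\{b,c} + (X + X)))\{b,c,d})\{a,b} + ((rec X. b.(X + 0 + X\{a,b} + (X\{b,c} + (X + X)))\{b,c,d})\{b,c} + ((rec X. b.(X + 0 + X\{a,b} + (X\{b,c} + (X + X)))\{b,c,d}) + (rec X. b.(X + 0 + X\{a,b} + (X\{b,c} + (X + X)))\{b,c,d}))))\{b,c,d} ⊢ ∅
Trace ⟨c⟩ through P, begin at {p0}:
  [1] c ⇒ {p1}
  P completes σ.
Trace ⟨c⟩ through Q, begin at {q0}:
  [1] c ⇒ ∅ (Q stuck)

c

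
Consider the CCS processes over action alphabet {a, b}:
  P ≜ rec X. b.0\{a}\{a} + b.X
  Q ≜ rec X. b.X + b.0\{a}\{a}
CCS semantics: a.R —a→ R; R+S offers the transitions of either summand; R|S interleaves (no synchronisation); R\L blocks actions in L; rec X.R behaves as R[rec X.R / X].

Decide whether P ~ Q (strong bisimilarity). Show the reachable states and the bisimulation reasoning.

YES

Reachable graph of P (2 states):
  p0 = rec X. b.0\{a}\{a} + b.X has moves -b-> p0, -b-> p1
  p1 = 0\{a}\{a} has moves ∅
Reachable graph of Q (2 states):
  q0 = rec X. b.X + b.0\{a}\{a} has moves -b-> q0, -b-> q1
  q1 = 0\{a}\{a} has moves ∅
Coarsest stable partition (strong bisimilarity classes):
  B0 = {p0, q0}
  B1 = {p1, q1}
p0 ∈ B0, q0 ∈ B0 → same block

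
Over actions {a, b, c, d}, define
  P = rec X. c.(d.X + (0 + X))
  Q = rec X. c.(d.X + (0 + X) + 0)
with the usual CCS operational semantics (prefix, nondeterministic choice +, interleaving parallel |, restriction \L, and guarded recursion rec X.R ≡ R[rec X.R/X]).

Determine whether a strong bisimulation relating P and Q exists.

P's transition system — 2 states:
  s0 = rec X. c.(d.X + (0 + X)) → ··c··> s1
  s1 = d.(rec X. c.(d.X + (0 + X))) + (0 + (rec X. c.(d.X + (0 + X)))) → ··c··> s1, ··d··> s0
Q's transition system — 2 states:
  t0 = rec X. c.(d.X + (0 + X) + 0) → ··c··> t1
  t1 = d.(rec X. c.(d.X + (0 + X) + 0)) + (0 + (rec X. c.(d.X + (0 + X) + 0))) + 0 → ··c··> t1, ··d··> t0
Bisimilarity quotient blocks:
  B0 = {s0, t0}
  B1 = {s1, t1}
s0 ∈ B0, t0 ∈ B0 → same block

bisimilar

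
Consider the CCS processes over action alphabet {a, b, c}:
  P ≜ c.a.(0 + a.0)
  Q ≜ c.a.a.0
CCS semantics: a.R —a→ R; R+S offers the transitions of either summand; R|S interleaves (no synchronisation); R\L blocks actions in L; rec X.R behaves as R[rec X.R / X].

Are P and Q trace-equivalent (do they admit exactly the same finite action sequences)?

trace-equivalent

Reachable graph of P (4 states):
  p0 = c.a.(0 + a.0) :: =c=> p1
  p1 = a.(0 + a.0) :: =a=> p2
  p2 = 0 + a.0 :: =a=> p3
  p3 = 0 :: ·
Reachable graph of Q (4 states):
  q0 = c.a.a.0 :: =c=> q1
  q1 = a.a.0 :: =a=> q2
  q2 = a.0 :: =a=> q3
  q3 = 0 :: ·
Partition-refinement fixed point:
  B0 = {p0, q0}
  B1 = {p1, q1}
  B2 = {p2, q2}
  B3 = {p3, q3}
p0 ∈ B0, q0 ∈ B0 → same block
Bisimilar ⇒ trace-equivalent.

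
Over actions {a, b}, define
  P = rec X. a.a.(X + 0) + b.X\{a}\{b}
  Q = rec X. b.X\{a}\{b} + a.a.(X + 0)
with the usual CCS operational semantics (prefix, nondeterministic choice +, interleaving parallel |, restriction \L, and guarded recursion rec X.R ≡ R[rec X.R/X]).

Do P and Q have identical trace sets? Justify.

P's transition system — 4 states:
  m0 = rec X. a.a.(X + 0) + b.X\{a}\{b} → ··a··> m1, ··b··> m2
  m1 = a.((rec X. a.a.(X + 0) + b.X\{a}\{b}) + 0) → ··a··> m3
  m2 = (rec X. a.a.(X + 0) + b.X\{a}\{b})\{a}\{b} → ·
  m3 = (rec X. a.a.(X + 0) + b.X\{a}\{b}) + 0 → ··a··> m1, ··b··> m2
Q's transition system — 4 states:
  n0 = rec X. b.X\{a}\{b} + a.a.(X + 0) → ··a··> n1, ··b··> n2
  n1 = a.((rec X. b.X\{a}\{b} + a.a.(X + 0)) + 0) → ··a··> n3
  n2 = (rec X. b.X\{a}\{b} + a.a.(X + 0))\{a}\{b} → ·
  n3 = (rec X. b.X\{a}\{b} + a.a.(X + 0)) + 0 → ··a··> n1, ··b··> n2
Bisimilarity quotient blocks:
  B0 = {m0, m3, n0, n3}
  B1 = {m1, n1}
  B2 = {m2, n2}
m0 ∈ B0, n0 ∈ B0 → same block
Bisimilar ⇒ trace-equivalent.

trace-equivalent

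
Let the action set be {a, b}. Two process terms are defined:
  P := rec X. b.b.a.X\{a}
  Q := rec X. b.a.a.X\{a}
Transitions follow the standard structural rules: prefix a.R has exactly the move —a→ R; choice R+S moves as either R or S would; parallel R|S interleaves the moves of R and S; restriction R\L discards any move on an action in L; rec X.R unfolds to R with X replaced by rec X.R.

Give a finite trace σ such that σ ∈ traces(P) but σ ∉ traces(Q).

bb

P's transition system — 6 states:
  m0 = rec X. b.b.a.X\{a} ⊢ =b=> m1
  m1 = b.a.(rec X. b.b.a.X\{a})\{a} ⊢ =b=> m2
  m2 = a.(rec X. b.b.a.X\{a})\{a} ⊢ =a=> m3
  m3 = (rec X. b.b.a.X\{a})\{a} ⊢ =b=> m4
  m4 = (b.a.(rec X. b.b.a.X\{a})\{a})\{a} ⊢ =b=> m5
  m5 = (a.(rec X. b.b.a.X\{a})\{a})\{a} ⊢ (no moves)
Q's transition system — 5 states:
  n0 = rec X. b.a.a.X\{a} ⊢ =b=> n1
  n1 = a.a.(rec X. b.a.a.X\{a})\{a} ⊢ =a=> n2
  n2 = a.(rec X. b.a.a.X\{a})\{a} ⊢ =a=> n3
  n3 = (rec X. b.a.a.X\{a})\{a} ⊢ =b=> n4
  n4 = (a.a.(rec X. b.a.a.X\{a})\{a})\{a} ⊢ (no moves)
Run σ = ⟨bb⟩ on P: start {m0}
  after b @ step 1: {m1}
  after b @ step 2: {m2}
  ✓ P
Run σ = ⟨bb⟩ on Q: start {n0}
  after b @ step 1: {n1}
  after b @ step 2: ∅ (Q stuck)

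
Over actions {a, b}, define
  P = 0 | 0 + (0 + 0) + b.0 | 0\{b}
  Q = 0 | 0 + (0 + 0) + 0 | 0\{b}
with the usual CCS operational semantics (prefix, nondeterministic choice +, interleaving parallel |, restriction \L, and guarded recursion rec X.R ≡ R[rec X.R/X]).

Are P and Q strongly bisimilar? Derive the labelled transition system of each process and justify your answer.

LTS(P): 2 reachable states
  m0 = 0 | 0 + (0 + 0) + b.0 | 0\{b} → —b→ m1
  m1 = 0 | 0\{b} → ∅
LTS(Q): 1 reachable states
  n0 = 0 | 0 + (0 + 0) + 0 | 0\{b} → ∅
Bisimilarity quotient blocks:
  B0 = {m0}
  B1 = {m1, n0}
m0 ∈ B0, n0 ∈ B1 → different blocks

P ≁ Q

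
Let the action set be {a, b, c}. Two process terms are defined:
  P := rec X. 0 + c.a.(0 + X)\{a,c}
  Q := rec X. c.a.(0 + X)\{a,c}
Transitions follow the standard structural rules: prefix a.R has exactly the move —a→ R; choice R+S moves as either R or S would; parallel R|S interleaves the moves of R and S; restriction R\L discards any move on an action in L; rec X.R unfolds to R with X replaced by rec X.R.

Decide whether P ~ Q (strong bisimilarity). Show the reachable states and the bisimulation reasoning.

YES

LTS(P): 3 reachable states
  p0 = rec X. 0 + c.a.(0 + X)\{a,c} has moves -c-> p1
  p1 = a.(0 + (rec X. 0 + c.a.(0 + X)\{a,c}))\{a,c} has moves -a-> p2
  p2 = (0 + (rec X. 0 + c.a.(0 + X)\{a,c}))\{a,c} has moves (no moves)
LTS(Q): 3 reachable states
  q0 = rec X. c.a.(0 + X)\{a,c} has moves -c-> q1
  q1 = a.(0 + (rec X. c.a.(0 + X)\{a,c}))\{a,c} has moves -a-> q2
  q2 = (0 + (rec X. c.a.(0 + X)\{a,c}))\{a,c} has moves (no moves)
Partition-refinement fixed point:
  B0 = {p0, q0}
  B1 = {p1, q1}
  B2 = {p2, q2}
p0 ∈ B0, q0 ∈ B0 → same block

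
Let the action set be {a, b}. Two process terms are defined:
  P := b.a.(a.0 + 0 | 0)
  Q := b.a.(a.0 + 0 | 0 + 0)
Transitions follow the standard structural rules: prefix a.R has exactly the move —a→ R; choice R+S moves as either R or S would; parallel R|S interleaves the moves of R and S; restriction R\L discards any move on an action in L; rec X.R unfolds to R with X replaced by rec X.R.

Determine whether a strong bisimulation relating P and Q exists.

YES

LTS(P): 4 reachable states
  u0 = b.a.(a.0 + 0 | 0) | -b-> u1
  u1 = a.(a.0 + 0 | 0) | -a-> u2
  u2 = a.0 + 0 | 0 | -a-> u3
  u3 = 0 | ∅
LTS(Q): 4 reachable states
  v0 = b.a.(a.0 + 0 | 0 + 0) | -b-> v1
  v1 = a.(a.0 + 0 | 0 + 0) | -a-> v2
  v2 = a.0 + 0 | 0 + 0 | -a-> v3
  v3 = 0 | ∅
Bisimilarity quotient blocks:
  B0 = {u0, v0}
  B1 = {u1, v1}
  B2 = {u2, v2}
  B3 = {u3, v3}
u0 ∈ B0, v0 ∈ B0 → same block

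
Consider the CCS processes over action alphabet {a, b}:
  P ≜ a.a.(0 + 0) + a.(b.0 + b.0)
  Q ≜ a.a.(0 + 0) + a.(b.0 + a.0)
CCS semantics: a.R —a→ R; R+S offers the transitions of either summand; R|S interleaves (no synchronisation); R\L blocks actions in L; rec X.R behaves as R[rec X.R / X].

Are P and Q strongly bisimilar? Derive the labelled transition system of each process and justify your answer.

NO

P's transition system — 5 states:
  m0 = a.a.(0 + 0) + a.(b.0 + b.0) ⊢ —a→ m1, —a→ m2
  m1 = a.(0 + 0) ⊢ —a→ m3
  m2 = b.0 + b.0 ⊢ —b→ m4
  m3 = 0 + 0 ⊢ (no moves)
  m4 = 0 ⊢ (no moves)
Q's transition system — 5 states:
  n0 = a.a.(0 + 0) + a.(b.0 + a.0) ⊢ —a→ n1, —a→ n2
  n1 = a.(0 + 0) ⊢ —a→ n3
  n2 = b.0 + a.0 ⊢ —a→ n4, —b→ n4
  n3 = 0 + 0 ⊢ (no moves)
  n4 = 0 ⊢ (no moves)
Coarsest stable partition (strong bisimilarity classes):
  B0 = {m0}
  B1 = {m2}
  B2 = {m3, m4, n3, n4}
  B3 = {m1, n1}
  B4 = {n0}
  B5 = {n2}
m0 ∈ B0, n0 ∈ B4 → different blocks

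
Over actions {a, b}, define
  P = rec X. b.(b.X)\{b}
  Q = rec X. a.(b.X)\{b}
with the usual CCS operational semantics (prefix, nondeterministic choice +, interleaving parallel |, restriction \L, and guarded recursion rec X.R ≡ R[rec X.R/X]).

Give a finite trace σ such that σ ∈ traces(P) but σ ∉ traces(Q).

P's transition system — 2 states:
  m0 = rec X. b.(b.X)\{b} | —b→ m1
  m1 = (b.(rec X. b.(b.X)\{b}))\{b} | ·
Q's transition system — 2 states:
  n0 = rec X. a.(b.X)\{b} | —a→ n1
  n1 = (b.(rec X. a.(b.X)\{b}))\{b} | ·
Run σ = ⟨b⟩ on P: start {m0}
  after b @ step 1: {m1}
  P completes σ.
Run σ = ⟨b⟩ on Q: start {n0}
  after b @ step 1: ∅  — Q cannot continue

b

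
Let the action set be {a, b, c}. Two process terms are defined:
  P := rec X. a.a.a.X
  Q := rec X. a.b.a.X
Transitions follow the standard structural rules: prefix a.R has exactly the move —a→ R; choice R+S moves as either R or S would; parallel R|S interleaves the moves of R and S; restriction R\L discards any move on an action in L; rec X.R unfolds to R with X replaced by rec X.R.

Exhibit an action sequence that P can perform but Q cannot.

LTS(P): 3 reachable states
  u0 = rec X. a.a.a.X ⊢ ··a··> u1
  u1 = a.a.(rec X. a.a.a.X) ⊢ ··a··> u2
  u2 = a.(rec X. a.a.a.X) ⊢ ··a··> u0
LTS(Q): 3 reachable states
  v0 = rec X. a.b.a.X ⊢ ··a··> v1
  v1 = b.a.(rec X. a.b.a.X) ⊢ ··b··> v2
  v2 = a.(rec X. a.b.a.X) ⊢ ··a··> v0
Trace ⟨aa⟩ through P, begin at {u0}:
  [1] a ⇒ {u1}
  [2] a ⇒ {u2}
  — P admits the full trace.
Trace ⟨aa⟩ through Q, begin at {v0}:
  [1] a ⇒ {v1}
  [2] a ⇒ no successor for Q

aa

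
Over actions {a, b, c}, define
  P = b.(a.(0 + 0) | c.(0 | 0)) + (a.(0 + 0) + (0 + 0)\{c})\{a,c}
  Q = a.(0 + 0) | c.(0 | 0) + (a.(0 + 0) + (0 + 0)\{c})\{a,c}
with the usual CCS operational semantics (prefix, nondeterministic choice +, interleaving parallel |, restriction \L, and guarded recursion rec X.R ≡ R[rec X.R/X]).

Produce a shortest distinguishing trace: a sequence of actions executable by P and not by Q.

Reachable graph of P (5 states):
  u0 = b.(a.(0 + 0) | c.(0 | 0)) + (a.(0 + 0) + (0 + 0)\{c})\{a,c} | -b-> u1
  u1 = a.(0 + 0) | c.(0 | 0) | -a-> u2, -c-> u3
  u2 = (0 + 0) | c.(0 | 0) | -c-> u4
  u3 = a.(0 + 0) | (0 | 0) | -a-> u4
  u4 = (0 + 0) | (0 | 0) | (no moves)
Reachable graph of Q (4 states):
  v0 = a.(0 + 0) | c.(0 | 0) + (a.(0 + 0) + (0 + 0)\{c})\{a,c} | -a-> v1, -c-> v2
  v1 = (0 + 0) | c.(0 | 0) | -c-> v3
  v2 = a.(0 + 0) | (0 | 0) | -a-> v3
  v3 = (0 + 0) | (0 | 0) | (no moves)
Executing b from P (initial set {u0}):
  after b @ step 1: {u1}
  P completes σ.
Executing b from Q (initial set {v0}):
  after b @ step 1: ∅ (Q stuck)

b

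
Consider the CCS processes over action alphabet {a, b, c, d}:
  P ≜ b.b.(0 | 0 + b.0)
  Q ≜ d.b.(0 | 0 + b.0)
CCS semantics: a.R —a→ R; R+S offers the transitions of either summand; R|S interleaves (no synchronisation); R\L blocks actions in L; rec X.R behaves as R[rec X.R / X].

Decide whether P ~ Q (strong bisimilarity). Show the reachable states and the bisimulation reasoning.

not bisimilar

LTS(P): 4 reachable states
  s0 = b.b.(0 | 0 + b.0) has moves —b→ s1
  s1 = b.(0 | 0 + b.0) has moves —b→ s2
  s2 = 0 | 0 + b.0 has moves —b→ s3
  s3 = 0 has moves deadlocked
LTS(Q): 4 reachable states
  t0 = d.b.(0 | 0 + b.0) has moves —d→ t1
  t1 = b.(0 | 0 + b.0) has moves —b→ t2
  t2 = 0 | 0 + b.0 has moves —b→ t3
  t3 = 0 has moves deadlocked
Coarsest stable partition (strong bisimilarity classes):
  B0 = {s0}
  B1 = {s1, t1}
  B2 = {s2, t2}
  B3 = {s3, t3}
  B4 = {t0}
s0 ∈ B0, t0 ∈ B4 → different blocks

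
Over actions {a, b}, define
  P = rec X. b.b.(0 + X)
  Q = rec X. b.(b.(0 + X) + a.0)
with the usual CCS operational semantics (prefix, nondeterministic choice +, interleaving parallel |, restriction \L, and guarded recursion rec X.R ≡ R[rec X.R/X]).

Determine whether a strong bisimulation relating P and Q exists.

P ≁ Q

LTS(P): 3 reachable states
  p0 = rec X. b.b.(0 + X) ⊢ -b-> p1
  p1 = b.(0 + (rec X. b.b.(0 + X))) ⊢ -b-> p2
  p2 = 0 + (rec X. b.b.(0 + X)) ⊢ -b-> p1
LTS(Q): 4 reachable states
  q0 = rec X. b.(b.(0 + X) + a.0) ⊢ -b-> q1
  q1 = b.(0 + (rec X. b.(b.(0 + X) + a.0))) + a.0 ⊢ -a-> q2, -b-> q3
  q2 = 0 ⊢ (no moves)
  q3 = 0 + (rec X. b.(b.(0 + X) + a.0)) ⊢ -b-> q1
Bisimilarity quotient blocks:
  B0 = {p0, p1, p2}
  B1 = {q0, q3}
  B2 = {q1}
  B3 = {q2}
p0 ∈ B0, q0 ∈ B1 → different blocks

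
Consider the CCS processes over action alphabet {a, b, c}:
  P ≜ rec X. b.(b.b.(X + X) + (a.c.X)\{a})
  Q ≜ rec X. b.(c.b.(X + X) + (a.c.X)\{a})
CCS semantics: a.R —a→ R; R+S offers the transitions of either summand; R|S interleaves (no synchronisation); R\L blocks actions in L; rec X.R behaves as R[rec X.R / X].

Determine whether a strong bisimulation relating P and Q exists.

P ≁ Q

Reachable graph of P (4 states):
  p0 = rec X. b.(b.b.(X + X) + (a.c.X)\{a}) has moves —b→ p1
  p1 = b.b.((rec X. b.(b.b.(X + X) + (a.c.X)\{a})) + (rec X. b.(b.b.(X + X) + (a.c.X)\{a}))) + (a.c.(rec X. b.(b.b.(X + X) + (a.c.X)\{a})))\{a} has moves —b→ p2
  p2 = b.((rec X. b.(b.b.(X + X) + (a.c.X)\{a})) + (rec X. b.(b.b.(X + X) + (a.c.X)\{a}))) has moves —b→ p3
  p3 = (rec X. b.(b.b.(X + X) + (a.c.X)\{a})) + (rec X. b.(b.b.(X + X) + (a.c.X)\{a})) has moves —b→ p1
Reachable graph of Q (4 states):
  q0 = rec X. b.(c.b.(X + X) + (a.c.X)\{a}) has moves —b→ q1
  q1 = c.b.((rec X. b.(c.b.(X + X) + (a.c.X)\{a})) + (rec X. b.(c.b.(X + X) + (a.c.X)\{a}))) + (a.c.(rec X. b.(c.b.(X + X) + (a.c.X)\{a})))\{a} has moves —c→ q2
  q2 = b.((rec X. b.(c.b.(X + X) + (a.c.X)\{a})) + (rec X. b.(c.b.(X + X) + (a.c.X)\{a}))) has moves —b→ q3
  q3 = (rec X. b.(c.b.(X + X) + (a.c.X)\{a})) + (rec X. b.(c.b.(X + X) + (a.c.X)\{a})) has moves —b→ q1
Bisimilarity quotient blocks:
  B0 = {p0, p1, p2, p3}
  B1 = {q0, q3}
  B2 = {q1}
  B3 = {q2}
p0 ∈ B0, q0 ∈ B1 → different blocks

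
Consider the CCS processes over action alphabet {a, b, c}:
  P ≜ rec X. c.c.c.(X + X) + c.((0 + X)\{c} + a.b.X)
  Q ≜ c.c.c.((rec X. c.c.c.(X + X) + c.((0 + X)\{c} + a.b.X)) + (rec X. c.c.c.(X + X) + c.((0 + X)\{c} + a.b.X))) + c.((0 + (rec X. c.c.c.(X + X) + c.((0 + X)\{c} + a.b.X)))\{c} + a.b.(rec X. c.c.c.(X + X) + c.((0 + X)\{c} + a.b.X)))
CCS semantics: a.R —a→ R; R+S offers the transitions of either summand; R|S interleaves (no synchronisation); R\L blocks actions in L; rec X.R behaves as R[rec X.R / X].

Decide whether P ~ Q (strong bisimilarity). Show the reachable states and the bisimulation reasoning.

LTS(P): 6 reachable states
  s0 = rec X. c.c.c.(X + X) + c.((0 + X)\{c} + a.b.X) ⊢ -c-> s1, -c-> s2
  s1 = (0 + (rec X. c.c.c.(X + X) + c.((0 + X)\{c} + a.b.X)))\{c} + a.b.(rec X. c.c.c.(X + X) + c.((0 + X)\{c} + a.b.X)) ⊢ -a-> s3
  s2 = c.c.((rec X. c.c.c.(X + X) + c.((0 + X)\{c} + a.b.X)) + (rec X. c.c.c.(X + X) + c.((0 + X)\{c} + a.b.X))) ⊢ -c-> s4
  s3 = b.(rec X. c.c.c.(X + X) + c.((0 + X)\{c} + a.b.X)) ⊢ -b-> s0
  s4 = c.((rec X. c.c.c.(X + X) + c.((0 + X)\{c} + a.b.X)) + (rec X. c.c.c.(X + X) + c.((0 + X)\{c} + a.b.X))) ⊢ -c-> s5
  s5 = (rec X. c.c.c.(X + X) + c.((0 + X)\{c} + a.b.X)) + (rec X. c.c.c.(X + X) + c.((0 + X)\{c} + a.b.X)) ⊢ -c-> s1, -c-> s2
LTS(Q): 7 reachable states
  t0 = c.c.c.((rec X. c.c.c.(X + X) + c.((0 + X)\{c} + a.b.X)) + (rec X. c.c.c.(X + X) + c.((0 + X)\{c} + a.b.X))) + c.((0 + (rec X. c.c.c.(X + X) + c.((0 + X)\{c} + a.b.X)))\{c} + a.b.(rec X. c.c.c.(X + X) + c.((0 + X)\{c} + a.b.X))) ⊢ -c-> t1, -c-> t2
  t1 = (0 + (rec X. c.c.c.(X + X) + c.((0 + X)\{c} + a.b.X)))\{c} + a.b.(rec X. c.c.c.(X + X) + c.((0 + X)\{c} + a.b.X)) ⊢ -a-> t3
  t2 = c.c.((rec X. c.c.c.(X + X) + c.((0 + X)\{c} + a.b.X)) + (rec X. c.c.c.(X + X) + c.((0 + X)\{c} + a.b.X))) ⊢ -c-> t4
  t3 = b.(rec X. c.c.c.(X + X) + c.((0 + X)\{c} + a.b.X)) ⊢ -b-> t5
  t4 = c.((rec X. c.c.c.(X + X) + c.((0 + X)\{c} + a.b.X)) + (rec X. c.c.c.(X + X) + c.((0 + X)\{c} + a.b.X))) ⊢ -c-> t6
  t5 = rec X. c.c.c.(X + X) + c.((0 + X)\{c} + a.b.X) ⊢ -c-> t1, -c-> t2
  t6 = (rec X. c.c.c.(X + X) + c.((0 + X)\{c} + a.b.X)) + (rec X. c.c.c.(X + X) + c.((0 + X)\{c} + a.b.X)) ⊢ -c-> t1, -c-> t2
Bisimilarity quotient blocks:
  B0 = {s0, s5, t0, t5, t6}
  B1 = {s1, t1}
  B2 = {s3, t3}
  B3 = {s2, t2}
  B4 = {s4, t4}
s0 ∈ B0, t0 ∈ B0 → same block

bisimilar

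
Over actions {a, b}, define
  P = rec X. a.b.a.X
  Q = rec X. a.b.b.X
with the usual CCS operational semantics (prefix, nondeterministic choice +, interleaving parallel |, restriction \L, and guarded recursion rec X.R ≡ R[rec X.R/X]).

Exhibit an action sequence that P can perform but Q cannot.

aba

LTS(P): 3 reachable states
  s0 = rec X. a.b.a.X → -a-> s1
  s1 = b.a.(rec X. a.b.a.X) → -b-> s2
  s2 = a.(rec X. a.b.a.X) → -a-> s0
LTS(Q): 3 reachable states
  t0 = rec X. a.b.b.X → -a-> t1
  t1 = b.b.(rec X. a.b.b.X) → -b-> t2
  t2 = b.(rec X. a.b.b.X) → -b-> t0
Trace ⟨aba⟩ through P, begin at {s0}:
  after a @ step 1: {s1}
  after b @ step 2: {s2}
  after a @ step 3: {s0}
  — P admits the full trace.
Trace ⟨aba⟩ through Q, begin at {t0}:
  after a @ step 1: {t1}
  after b @ step 2: {t2}
  after a @ step 3: ∅ (Q stuck)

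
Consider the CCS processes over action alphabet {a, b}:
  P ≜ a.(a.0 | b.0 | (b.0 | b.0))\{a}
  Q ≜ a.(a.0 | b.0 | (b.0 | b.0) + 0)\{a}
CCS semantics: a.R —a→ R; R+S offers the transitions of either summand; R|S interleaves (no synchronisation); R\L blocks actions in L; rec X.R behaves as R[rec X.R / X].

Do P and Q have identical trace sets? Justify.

traces(P) = traces(Q)

P's transition system — 9 states:
  m0 = a.(a.0 | b.0 | (b.0 | b.0))\{a} :: ··a··> m1
  m1 = (a.0 | b.0 | (b.0 | b.0))\{a} :: ··b··> m2, ··b··> m3, ··b··> m4
  m2 = (a.0 | 0 | (b.0 | b.0))\{a} :: ··b··> m5, ··b··> m6
  m3 = (a.0 | b.0 | (0 | b.0))\{a} :: ··b··> m5, ··b··> m7
  m4 = (a.0 | b.0 | (b.0 | 0))\{a} :: ··b··> m6, ··b··> m7
  m5 = (a.0 | 0 | (0 | b.0))\{a} :: ··b··> m8
  m6 = (a.0 | 0 | (b.0 | 0))\{a} :: ··b··> m8
  m7 = (a.0 | b.0 | (0 | 0))\{a} :: ··b··> m8
  m8 = (a.0 | 0 | (0 | 0))\{a} :: ∅
Q's transition system — 9 states:
  n0 = a.(a.0 | b.0 | (b.0 | b.0) + 0)\{a} :: ··a··> n1
  n1 = (a.0 | b.0 | (b.0 | b.0) + 0)\{a} :: ··b··> n2, ··b··> n3, ··b··> n4
  n2 = (a.0 | 0 | (b.0 | b.0))\{a} :: ··b··> n5, ··b··> n6
  n3 = (a.0 | b.0 | (0 | b.0))\{a} :: ··b··> n5, ··b··> n7
  n4 = (a.0 | b.0 | (b.0 | 0))\{a} :: ··b··> n6, ··b··> n7
  n5 = (a.0 | 0 | (0 | b.0))\{a} :: ··b··> n8
  n6 = (a.0 | 0 | (b.0 | 0))\{a} :: ··b··> n8
  n7 = (a.0 | b.0 | (0 | 0))\{a} :: ··b··> n8
  n8 = (a.0 | 0 | (0 | 0))\{a} :: ∅
Bisimilarity quotient blocks:
  B0 = {m0, n0}
  B1 = {m1, n1}
  B2 = {m2, m3, m4, n2, n3, n4}
  B3 = {m5, m6, m7, n5, n6, n7}
  B4 = {m8, n8}
m0 ∈ B0, n0 ∈ B0 → same block
Bisimilar ⇒ trace-equivalent.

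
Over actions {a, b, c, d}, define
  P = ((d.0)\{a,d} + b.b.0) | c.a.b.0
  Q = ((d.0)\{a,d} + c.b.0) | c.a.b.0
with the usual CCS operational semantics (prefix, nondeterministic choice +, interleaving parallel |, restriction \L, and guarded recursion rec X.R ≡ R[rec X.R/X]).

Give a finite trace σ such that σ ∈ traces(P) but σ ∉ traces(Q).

b

P's transition system — 12 states:
  m0 = ((d.0)\{a,d} + b.b.0) | c.a.b.0 :: -b-> m1, -c-> m2
  m1 = b.0 | c.a.b.0 :: -b-> m3, -c-> m4
  m2 = ((d.0)\{a,d} + b.b.0) | a.b.0 :: -a-> m5, -b-> m4
  m3 = 0 | c.a.b.0 :: -c-> m6
  m4 = b.0 | a.b.0 :: -a-> m7, -b-> m6
  m5 = ((d.0)\{a,d} + b.b.0) | b.0 :: -b-> m7, -b-> m8
  m6 = 0 | a.b.0 :: -a-> m9
  m7 = b.0 | b.0 :: -b-> m10, -b-> m9
  m8 = ((d.0)\{a,d} + b.b.0) | 0 :: -b-> m10
  m9 = 0 | b.0 :: -b-> m11
  m10 = b.0 | 0 :: -b-> m11
  m11 = 0 | 0 :: deadlocked
Q's transition system — 12 states:
  n0 = ((d.0)\{a,d} + c.b.0) | c.a.b.0 :: -c-> n1, -c-> n2
  n1 = ((d.0)\{a,d} + c.b.0) | a.b.0 :: -a-> n3, -c-> n4
  n2 = b.0 | c.a.b.0 :: -b-> n5, -c-> n4
  n3 = ((d.0)\{a,d} + c.b.0) | b.0 :: -b-> n6, -c-> n7
  n4 = b.0 | a.b.0 :: -a-> n7, -b-> n8
  n5 = 0 | c.a.b.0 :: -c-> n8
  n6 = ((d.0)\{a,d} + c.b.0) | 0 :: -c-> n9
  n7 = b.0 | b.0 :: -b-> n10, -b-> n9
  n8 = 0 | a.b.0 :: -a-> n10
  n9 = b.0 | 0 :: -b-> n11
  n10 = 0 | b.0 :: -b-> n11
  n11 = 0 | 0 :: deadlocked
Run σ = ⟨b⟩ on P: start {m0}
  after b @ step 1: {m1}
  ✓ P
Run σ = ⟨b⟩ on Q: start {n0}
  after b @ step 1: no successor for Q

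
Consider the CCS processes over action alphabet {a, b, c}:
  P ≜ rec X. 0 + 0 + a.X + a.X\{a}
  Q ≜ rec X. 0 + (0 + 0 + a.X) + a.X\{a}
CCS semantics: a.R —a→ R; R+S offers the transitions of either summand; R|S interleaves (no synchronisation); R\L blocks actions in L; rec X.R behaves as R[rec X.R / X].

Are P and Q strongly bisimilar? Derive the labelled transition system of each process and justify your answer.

P's transition system — 2 states:
  s0 = rec X. 0 + 0 + a.X + a.X\{a} → -a-> s0, -a-> s1
  s1 = (rec X. 0 + 0 + a.X + a.X\{a})\{a} → ·
Q's transition system — 2 states:
  t0 = rec X. 0 + (0 + 0 + a.X) + a.X\{a} → -a-> t0, -a-> t1
  t1 = (rec X. 0 + (0 + 0 + a.X) + a.X\{a})\{a} → ·
Bisimilarity quotient blocks:
  B0 = {s0, t0}
  B1 = {s1, t1}
s0 ∈ B0, t0 ∈ B0 → same block

YES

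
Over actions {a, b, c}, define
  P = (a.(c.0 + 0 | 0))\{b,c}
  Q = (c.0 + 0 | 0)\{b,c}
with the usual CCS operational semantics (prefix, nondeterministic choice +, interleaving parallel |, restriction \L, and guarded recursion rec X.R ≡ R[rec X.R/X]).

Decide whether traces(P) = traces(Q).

trace-distinct — witness ⟨a⟩

LTS(P): 2 reachable states
  u0 = (a.(c.0 + 0 | 0))\{b,c} → --a--▸ u1
  u1 = (c.0 + 0 | 0)\{b,c} → deadlocked
LTS(Q): 1 reachable states
  v0 = (c.0 + 0 | 0)\{b,c} → deadlocked
Executing a from P (initial set {u0}):
  after a @ step 1: {u1}
  — P admits the full trace.
Executing a from Q (initial set {v0}):
  after a @ step 1: ∅  — Q cannot continue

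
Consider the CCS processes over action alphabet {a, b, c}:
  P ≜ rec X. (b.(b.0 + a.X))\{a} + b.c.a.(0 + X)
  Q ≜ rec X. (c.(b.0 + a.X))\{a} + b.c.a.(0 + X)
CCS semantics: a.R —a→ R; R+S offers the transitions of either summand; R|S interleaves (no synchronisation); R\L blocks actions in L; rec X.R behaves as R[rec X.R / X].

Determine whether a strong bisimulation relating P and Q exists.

NO

P's transition system — 6 states:
  p0 = rec X. (b.(b.0 + a.X))\{a} + b.c.a.(0 + X) | -b-> p1, -b-> p2
  p1 = (b.0 + a.(rec X. (b.(b.0 + a.X))\{a} + b.c.a.(0 + X)))\{a} | -b-> p3
  p2 = c.a.(0 + (rec X. (b.(b.0 + a.X))\{a} + b.c.a.(0 + X))) | -c-> p4
  p3 = 0\{a} | ∅
  p4 = a.(0 + (rec X. (b.(b.0 + a.X))\{a} + b.c.a.(0 + X))) | -a-> p5
  p5 = 0 + (rec X. (b.(b.0 + a.X))\{a} + b.c.a.(0 + X)) | -b-> p1, -b-> p2
Q's transition system — 6 states:
  q0 = rec X. (c.(b.0 + a.X))\{a} + b.c.a.(0 + X) | -b-> q1, -c-> q2
  q1 = c.a.(0 + (rec X. (c.(b.0 + a.X))\{a} + b.c.a.(0 + X))) | -c-> q3
  q2 = (b.0 + a.(rec X. (c.(b.0 + a.X))\{a} + b.c.a.(0 + X)))\{a} | -b-> q4
  q3 = a.(0 + (rec X. (c.(b.0 + a.X))\{a} + b.c.a.(0 + X))) | -a-> q5
  q4 = 0\{a} | ∅
  q5 = 0 + (rec X. (c.(b.0 + a.X))\{a} + b.c.a.(0 + X)) | -b-> q1, -c-> q2
Coarsest stable partition (strong bisimilarity classes):
  B0 = {p0, p5}
  B1 = {p1, q2}
  B2 = {p3, q4}
  B3 = {p2}
  B4 = {p4}
  B5 = {q0, q5}
  B6 = {q1}
  B7 = {q3}
p0 ∈ B0, q0 ∈ B5 → different blocks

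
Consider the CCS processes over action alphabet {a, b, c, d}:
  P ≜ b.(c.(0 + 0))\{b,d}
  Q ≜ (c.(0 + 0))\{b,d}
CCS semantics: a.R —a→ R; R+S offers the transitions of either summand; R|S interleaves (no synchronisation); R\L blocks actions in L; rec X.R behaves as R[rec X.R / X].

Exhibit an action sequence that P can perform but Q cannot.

Reachable graph of P (3 states):
  s0 = b.(c.(0 + 0))\{b,d} :: ··b··> s1
  s1 = (c.(0 + 0))\{b,d} :: ··c··> s2
  s2 = (0 + 0)\{b,d} :: stopped
Reachable graph of Q (2 states):
  t0 = (c.(0 + 0))\{b,d} :: ··c··> t1
  t1 = (0 + 0)\{b,d} :: stopped
Run σ = ⟨b⟩ on P: start {s0}
  step 1 (b): {s1}
  P completes σ.
Run σ = ⟨b⟩ on Q: start {t0}
  step 1 (b): ∅  — Q cannot continue

b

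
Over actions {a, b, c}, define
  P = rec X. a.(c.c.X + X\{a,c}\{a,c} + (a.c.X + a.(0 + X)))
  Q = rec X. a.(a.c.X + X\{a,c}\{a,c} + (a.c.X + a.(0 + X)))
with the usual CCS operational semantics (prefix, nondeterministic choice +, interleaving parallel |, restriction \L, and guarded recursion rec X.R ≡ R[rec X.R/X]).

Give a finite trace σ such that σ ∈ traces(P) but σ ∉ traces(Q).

ac

LTS(P): 4 reachable states
  u0 = rec X. a.(c.c.X + X\{a,c}\{a,c} + (a.c.X + a.(0 + X))) :: ··a··> u1
  u1 = c.c.(rec X. a.(c.c.X + X\{a,c}\{a,c} + (a.c.X + a.(0 + X)))) + (rec X. a.(c.c.X + X\{a,c}\{a,c} + (a.c.X + a.(0 + X))))\{a,c}\{a,c} + (a.c.(rec X. a.(c.c.X + X\{a,c}\{a,c} + (a.c.X + a.(0 + X)))) + a.(0 + (rec X. a.(c.c.X + X\{a,c}\{a,c} + (a.c.X + a.(0 + X)))))) :: ··a··> u2, ··a··> u3, ··c··> u3
  u2 = 0 + (rec X. a.(c.c.X + X\{a,c}\{a,c} + (a.c.X + a.(0 + X)))) :: ··a··> u1
  u3 = c.(rec X. a.(c.c.X + X\{a,c}\{a,c} + (a.c.X + a.(0 + X)))) :: ··c··> u0
LTS(Q): 4 reachable states
  v0 = rec X. a.(a.c.X + X\{a,c}\{a,c} + (a.c.X + a.(0 + X))) :: ··a··> v1
  v1 = a.c.(rec X. a.(a.c.X + X\{a,c}\{a,c} + (a.c.X + a.(0 + X)))) + (rec X. a.(a.c.X + X\{a,c}\{a,c} + (a.c.X + a.(0 + X))))\{a,c}\{a,c} + (a.c.(rec X. a.(a.c.X + X\{a,c}\{a,c} + (a.c.X + a.(0 + X)))) + a.(0 + (rec X. a.(a.c.X + X\{a,c}\{a,c} + (a.c.X + a.(0 + X)))))) :: ··a··> v2, ··a··> v3
  v2 = 0 + (rec X. a.(a.c.X + X\{a,c}\{a,c} + (a.c.X + a.(0 + X)))) :: ··a··> v1
  v3 = c.(rec X. a.(a.c.X + X\{a,c}\{a,c} + (a.c.X + a.(0 + X)))) :: ··c··> v0
Run σ = ⟨ac⟩ on P: start {u0}
  after a @ step 1: {u1}
  after c @ step 2: {u3}
  P completes σ.
Run σ = ⟨ac⟩ on Q: start {v0}
  after a @ step 1: {v1}
  after c @ step 2: ∅ (Q stuck)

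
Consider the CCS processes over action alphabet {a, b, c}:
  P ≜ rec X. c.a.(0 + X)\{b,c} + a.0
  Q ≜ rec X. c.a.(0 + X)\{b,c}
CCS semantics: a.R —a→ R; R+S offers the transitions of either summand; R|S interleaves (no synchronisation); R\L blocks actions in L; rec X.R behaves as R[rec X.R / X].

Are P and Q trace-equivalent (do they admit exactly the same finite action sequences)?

LTS(P): 5 reachable states
  m0 = rec X. c.a.(0 + X)\{b,c} + a.0 :: --a--▸ m1, --c--▸ m2
  m1 = 0 :: (no moves)
  m2 = a.(0 + (rec X. c.a.(0 + X)\{b,c} + a.0))\{b,c} :: --a--▸ m3
  m3 = (0 + (rec X. c.a.(0 + X)\{b,c} + a.0))\{b,c} :: --a--▸ m4
  m4 = 0\{b,c} :: (no moves)
LTS(Q): 3 reachable states
  n0 = rec X. c.a.(0 + X)\{b,c} :: --c--▸ n1
  n1 = a.(0 + (rec X. c.a.(0 + X)\{b,c}))\{b,c} :: --a--▸ n2
  n2 = (0 + (rec X. c.a.(0 + X)\{b,c}))\{b,c} :: (no moves)
Run σ = ⟨a⟩ on P: start {m0}
  [1] a ⇒ {m1}
  P completes σ.
Run σ = ⟨a⟩ on Q: start {n0}
  [1] a ⇒ no successor for Q

NO — witness ⟨a⟩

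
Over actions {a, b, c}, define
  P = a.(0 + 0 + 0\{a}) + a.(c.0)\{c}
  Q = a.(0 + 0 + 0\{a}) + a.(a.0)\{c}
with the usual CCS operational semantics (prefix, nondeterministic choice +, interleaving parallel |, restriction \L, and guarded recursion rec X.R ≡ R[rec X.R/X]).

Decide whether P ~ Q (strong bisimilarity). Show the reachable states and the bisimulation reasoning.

not bisimilar

LTS(P): 3 reachable states
  m0 = a.(0 + 0 + 0\{a}) + a.(c.0)\{c} ⊢ ··a··> m1, ··a··> m2
  m1 = (c.0)\{c} ⊢ (no moves)
  m2 = 0 + 0 + 0\{a} ⊢ (no moves)
LTS(Q): 4 reachable states
  n0 = a.(0 + 0 + 0\{a}) + a.(a.0)\{c} ⊢ ··a··> n1, ··a··> n2
  n1 = (a.0)\{c} ⊢ ··a··> n3
  n2 = 0 + 0 + 0\{a} ⊢ (no moves)
  n3 = 0\{c} ⊢ (no moves)
Partition-refinement fixed point:
  B0 = {m0, n1}
  B1 = {m1, m2, n2, n3}
  B2 = {n0}
m0 ∈ B0, n0 ∈ B2 → different blocks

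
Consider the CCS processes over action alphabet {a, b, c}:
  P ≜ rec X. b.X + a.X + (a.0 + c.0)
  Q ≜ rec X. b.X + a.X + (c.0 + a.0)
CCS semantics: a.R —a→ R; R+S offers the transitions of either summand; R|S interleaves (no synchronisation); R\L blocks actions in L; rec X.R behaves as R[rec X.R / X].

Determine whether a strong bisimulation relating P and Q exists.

P ~ Q

Reachable graph of P (2 states):
  u0 = rec X. b.X + a.X + (a.0 + c.0) ⊢ ··a··> u0, ··a··> u1, ··b··> u0, ··c··> u1
  u1 = 0 ⊢ deadlocked
Reachable graph of Q (2 states):
  v0 = rec X. b.X + a.X + (c.0 + a.0) ⊢ ··a··> v0, ··a··> v1, ··b··> v0, ··c··> v1
  v1 = 0 ⊢ deadlocked
Coarsest stable partition (strong bisimilarity classes):
  B0 = {u0, v0}
  B1 = {u1, v1}
u0 ∈ B0, v0 ∈ B0 → same block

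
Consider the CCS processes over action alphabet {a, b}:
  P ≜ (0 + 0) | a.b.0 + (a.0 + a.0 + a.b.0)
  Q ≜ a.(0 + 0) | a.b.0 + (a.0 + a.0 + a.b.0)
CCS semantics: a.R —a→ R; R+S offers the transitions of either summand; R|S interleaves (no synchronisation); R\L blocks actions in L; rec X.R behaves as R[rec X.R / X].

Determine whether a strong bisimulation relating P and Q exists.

Reachable graph of P (5 states):
  p0 = (0 + 0) | a.b.0 + (a.0 + a.0 + a.b.0) :: ··a··> p1, ··a··> p2, ··a··> p3
  p1 = (0 + 0) | b.0 :: ··b··> p4
  p2 = 0 :: (no moves)
  p3 = b.0 :: ··b··> p2
  p4 = (0 + 0) | 0 :: (no moves)
Reachable graph of Q (8 states):
  q0 = a.(0 + 0) | a.b.0 + (a.0 + a.0 + a.b.0) :: ··a··> q1, ··a··> q2, ··a··> q3, ··a··> q4
  q1 = (0 + 0) | a.b.0 :: ··a··> q5
  q2 = 0 :: (no moves)
  q3 = a.(0 + 0) | b.0 :: ··a··> q5, ··b··> q6
  q4 = b.0 :: ··b··> q2
  q5 = (0 + 0) | b.0 :: ··b··> q7
  q6 = a.(0 + 0) | 0 :: ··a··> q7
  q7 = (0 + 0) | 0 :: (no moves)
Coarsest stable partition (strong bisimilarity classes):
  B0 = {p0}
  B1 = {p1, p3, q4, q5}
  B2 = {p2, p4, q2, q7}
  B3 = {q0}
  B4 = {q3}
  B5 = {q6}
  B6 = {q1}
p0 ∈ B0, q0 ∈ B3 → different blocks

NO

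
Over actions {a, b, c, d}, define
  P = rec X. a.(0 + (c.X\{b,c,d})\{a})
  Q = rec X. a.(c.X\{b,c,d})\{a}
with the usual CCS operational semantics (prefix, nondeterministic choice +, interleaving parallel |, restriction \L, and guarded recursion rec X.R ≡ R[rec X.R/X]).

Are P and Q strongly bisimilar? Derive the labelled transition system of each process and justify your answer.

P's transition system — 3 states:
  p0 = rec X. a.(0 + (c.X\{b,c,d})\{a}) ⊢ ··a··> p1
  p1 = 0 + (c.(rec X. a.(0 + (c.X\{b,c,d})\{a}))\{b,c,d})\{a} ⊢ ··c··> p2
  p2 = (rec X. a.(0 + (c.X\{b,c,d})\{a}))\{b,c,d}\{a} ⊢ ∅
Q's transition system — 3 states:
  q0 = rec X. a.(c.X\{b,c,d})\{a} ⊢ ··a··> q1
  q1 = (c.(rec X. a.(c.X\{b,c,d})\{a})\{b,c,d})\{a} ⊢ ··c··> q2
  q2 = (rec X. a.(c.X\{b,c,d})\{a})\{b,c,d}\{a} ⊢ ∅
Bisimilarity quotient blocks:
  B0 = {p0, q0}
  B1 = {p1, q1}
  B2 = {p2, q2}
p0 ∈ B0, q0 ∈ B0 → same block

bisimilar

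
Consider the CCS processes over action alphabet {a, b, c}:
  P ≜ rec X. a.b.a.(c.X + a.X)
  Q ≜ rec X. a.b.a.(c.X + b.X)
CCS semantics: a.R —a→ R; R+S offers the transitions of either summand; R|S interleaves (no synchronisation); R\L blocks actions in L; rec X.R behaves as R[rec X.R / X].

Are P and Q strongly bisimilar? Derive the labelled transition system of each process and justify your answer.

P ≁ Q

P's transition system — 4 states:
  u0 = rec X. a.b.a.(c.X + a.X) has moves ··a··> u1
  u1 = b.a.(c.(rec X. a.b.a.(c.X + a.X)) + a.(rec X. a.b.a.(c.X + a.X))) has moves ··b··> u2
  u2 = a.(c.(rec X. a.b.a.(c.X + a.X)) + a.(rec X. a.b.a.(c.X + a.X))) has moves ··a··> u3
  u3 = c.(rec X. a.b.a.(c.X + a.X)) + a.(rec X. a.b.a.(c.X + a.X)) has moves ··a··> u0, ··c··> u0
Q's transition system — 4 states:
  v0 = rec X. a.b.a.(c.X + b.X) has moves ··a··> v1
  v1 = b.a.(c.(rec X. a.b.a.(c.X + b.X)) + b.(rec X. a.b.a.(c.X + b.X))) has moves ··b··> v2
  v2 = a.(c.(rec X. a.b.a.(c.X + b.X)) + b.(rec X. a.b.a.(c.X + b.X))) has moves ··a··> v3
  v3 = c.(rec X. a.b.a.(c.X + b.X)) + b.(rec X. a.b.a.(c.X + b.X)) has moves ··b··> v0, ··c··> v0
Coarsest stable partition (strong bisimilarity classes):
  B0 = {u0}
  B1 = {u1}
  B2 = {u2}
  B3 = {u3}
  B4 = {v0}
  B5 = {v1}
  B6 = {v2}
  B7 = {v3}
u0 ∈ B0, v0 ∈ B4 → different blocks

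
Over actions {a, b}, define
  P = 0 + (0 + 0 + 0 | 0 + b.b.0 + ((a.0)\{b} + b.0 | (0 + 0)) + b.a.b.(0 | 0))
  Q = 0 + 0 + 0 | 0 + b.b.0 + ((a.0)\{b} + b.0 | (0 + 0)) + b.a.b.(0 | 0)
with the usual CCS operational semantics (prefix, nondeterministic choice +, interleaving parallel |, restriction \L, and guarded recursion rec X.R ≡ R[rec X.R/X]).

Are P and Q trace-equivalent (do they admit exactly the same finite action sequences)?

Reachable graph of P (8 states):
  p0 = 0 + (0 + 0 + 0 | 0 + b.b.0 + ((a.0)\{b} + b.0 | (0 + 0)) + b.a.b.(0 | 0)) → =a=> p1, =b=> p2, =b=> p3, =b=> p4
  p1 = 0\{b} → ∅
  p2 = 0 | (0 + 0) → ∅
  p3 = a.b.(0 | 0) → =a=> p5
  p4 = b.0 → =b=> p6
  p5 = b.(0 | 0) → =b=> p7
  p6 = 0 → ∅
  p7 = 0 | 0 → ∅
Reachable graph of Q (8 states):
  q0 = 0 + 0 + 0 | 0 + b.b.0 + ((a.0)\{b} + b.0 | (0 + 0)) + b.a.b.(0 | 0) → =a=> q1, =b=> q2, =b=> q3, =b=> q4
  q1 = 0\{b} → ∅
  q2 = 0 | (0 + 0) → ∅
  q3 = a.b.(0 | 0) → =a=> q5
  q4 = b.0 → =b=> q6
  q5 = b.(0 | 0) → =b=> q7
  q6 = 0 → ∅
  q7 = 0 | 0 → ∅
Coarsest stable partition (strong bisimilarity classes):
  B0 = {p0, q0}
  B1 = {p1, p2, p6, p7, q1, q2, q6, q7}
  B2 = {p4, p5, q4, q5}
  B3 = {p3, q3}
p0 ∈ B0, q0 ∈ B0 → same block
Bisimilar ⇒ trace-equivalent.

trace-equivalent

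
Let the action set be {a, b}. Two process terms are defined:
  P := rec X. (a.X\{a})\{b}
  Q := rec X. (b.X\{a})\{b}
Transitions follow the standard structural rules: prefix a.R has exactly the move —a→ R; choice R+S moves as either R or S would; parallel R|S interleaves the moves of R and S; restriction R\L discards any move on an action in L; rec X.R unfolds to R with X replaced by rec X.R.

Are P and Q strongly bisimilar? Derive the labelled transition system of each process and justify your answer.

P's transition system — 2 states:
  s0 = rec X. (a.X\{a})\{b} :: =a=> s1
  s1 = (rec X. (a.X\{a})\{b})\{a}\{b} :: stopped
Q's transition system — 1 states:
  t0 = rec X. (b.X\{a})\{b} :: stopped
Bisimilarity quotient blocks:
  B0 = {s0}
  B1 = {s1, t0}
s0 ∈ B0, t0 ∈ B1 → different blocks

not bisimilar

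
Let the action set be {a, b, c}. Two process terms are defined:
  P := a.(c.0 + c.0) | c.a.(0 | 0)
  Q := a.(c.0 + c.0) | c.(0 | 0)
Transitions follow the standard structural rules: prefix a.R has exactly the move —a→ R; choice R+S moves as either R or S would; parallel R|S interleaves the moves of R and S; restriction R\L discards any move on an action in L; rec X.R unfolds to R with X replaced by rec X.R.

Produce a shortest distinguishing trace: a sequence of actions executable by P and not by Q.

aca

LTS(P): 9 reachable states
  u0 = a.(c.0 + c.0) | c.a.(0 | 0) ⊢ --a--▸ u1, --c--▸ u2
  u1 = (c.0 + c.0) | c.a.(0 | 0) ⊢ --c--▸ u3, --c--▸ u4
  u2 = a.(c.0 + c.0) | a.(0 | 0) ⊢ --a--▸ u3, --a--▸ u5
  u3 = (c.0 + c.0) | a.(0 | 0) ⊢ --a--▸ u6, --c--▸ u7
  u4 = 0 | c.a.(0 | 0) ⊢ --c--▸ u7
  u5 = a.(c.0 + c.0) | (0 | 0) ⊢ --a--▸ u6
  u6 = (c.0 + c.0) | (0 | 0) ⊢ --c--▸ u8
  u7 = 0 | a.(0 | 0) ⊢ --a--▸ u8
  u8 = 0 | (0 | 0) ⊢ ∅
LTS(Q): 6 reachable states
  v0 = a.(c.0 + c.0) | c.(0 | 0) ⊢ --a--▸ v1, --c--▸ v2
  v1 = (c.0 + c.0) | c.(0 | 0) ⊢ --c--▸ v3, --c--▸ v4
  v2 = a.(c.0 + c.0) | (0 | 0) ⊢ --a--▸ v3
  v3 = (c.0 + c.0) | (0 | 0) ⊢ --c--▸ v5
  v4 = 0 | c.(0 | 0) ⊢ --c--▸ v5
  v5 = 0 | (0 | 0) ⊢ ∅
Run σ = ⟨aca⟩ on P: start {u0}
  after a @ step 1: {u1}
  after c @ step 2: {u3, u4}
  after a @ step 3: {u6}
  P completes σ.
Run σ = ⟨aca⟩ on Q: start {v0}
  after a @ step 1: {v1}
  after c @ step 2: {v3, v4}
  after a @ step 3: ∅  — Q cannot continue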